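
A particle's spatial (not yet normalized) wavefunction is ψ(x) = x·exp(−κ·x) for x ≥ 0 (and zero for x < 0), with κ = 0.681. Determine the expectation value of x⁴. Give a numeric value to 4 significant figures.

⟨x⁴⟩ = ∫ x⁴·|ψ|² dx / ∫|ψ|² dx (integrals over the domain).
Every integrand reduces to terms xʲ·e^(−2κx) on [0, ∞); use ∫₀^∞ xʲ·e^(−2κx) dx = j!/(2κ)^(j+1).
State is unnormalized: ∫|ψ|² dx = 0.79159, and ∫ψ*·x⁴·ψ dx = 82.812, so ⟨x⁴⟩ = 82.812 / 0.79159.
⟨x⁴⟩ = 104.62.

104.6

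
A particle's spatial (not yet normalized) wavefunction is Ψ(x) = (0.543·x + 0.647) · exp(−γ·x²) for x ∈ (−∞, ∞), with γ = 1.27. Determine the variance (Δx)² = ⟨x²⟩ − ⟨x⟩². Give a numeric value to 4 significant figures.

0.1606

Compute ⟨x⟩ and ⟨x²⟩ separately, then (Δx)² = ⟨x²⟩ − ⟨x⟩².
Expand each integrand as polynomial × e^(−2γx²) and use ∫x^(2j)·e^(−2γx²) dx = (2j−1)!!/(4γ)^j · √(π/(2γ)), odd powers → 0; here √(π/(2γ)) = 1.1121.
Normalization: ∫|Ψ|² dx = 0.53010.
⟨x⟩ = 0.29018 and ⟨x²⟩ = 0.24479.
(Δx)² = 0.24479 − (0.29018)² = 0.16059.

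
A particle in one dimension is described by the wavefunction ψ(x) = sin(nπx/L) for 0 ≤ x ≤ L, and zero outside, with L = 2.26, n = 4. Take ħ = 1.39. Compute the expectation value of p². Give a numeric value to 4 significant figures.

p² ψ = −ħ² d²ψ/dx²; ⟨p²⟩ = −ħ² ∫ ψ*·ψ'' dx / ∫|ψ|² dx.
d/dx sin(nπx/L) = (nπ/L)·cos(nπx/L) and d²/dx² sin(nπx/L) = −(nπ/L)²·sin(nπx/L); on 0 ≤ x ≤ L, ∫sin²(nπx/L) dx = L/2 and ∫sin(nπx/L)·cos(nπx/L) dx = 0.
State is unnormalized: ∫|ψ|² dx = 1.1300, and ∫ψ*·(−ħ² ψ'') dx = 67.501, so ⟨p²⟩ = 67.501 / 1.1300.
⟨p²⟩ = 59.735.

59.74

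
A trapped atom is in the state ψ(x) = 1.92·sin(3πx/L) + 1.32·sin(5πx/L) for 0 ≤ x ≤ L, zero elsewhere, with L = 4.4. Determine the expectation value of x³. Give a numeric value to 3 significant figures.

26.4

⟨x³⟩ = ∫ x³·|ψ|² dx / ∫|ψ|² dx (integrals over the domain).
On 0 ≤ x ≤ L (j ≠ l): ∫sin²(jπx/L) dx = L/2, ∫sin(jπx/L)·sin(lπx/L) dx = 0; diagonal moments ∫x·sin²(jπx/L) dx = L²/4, ∫x²·sin²(jπx/L) dx = L³·(1/6 − 1/(4j²π²)); cross terms ∫x·sin(jπx/L)·sin(lπx/L) dx = 0 for j + l even and −4jlL²/(π²(j² − l²)²) for j + l odd, ∫x²·sin(jπx/L)·sin(lπx/L) dx = (−1)^(j+l)·4jlL³/(π²(j² − l²)²); higher powers the same way via product-to-sum and parts.
State is unnormalized: ∫|ψ|² dx = 11.943, and ∫ψ*·x³·ψ dx = 315.19, so ⟨x³⟩ = 315.19 / 11.943.
⟨x³⟩ = 26.391.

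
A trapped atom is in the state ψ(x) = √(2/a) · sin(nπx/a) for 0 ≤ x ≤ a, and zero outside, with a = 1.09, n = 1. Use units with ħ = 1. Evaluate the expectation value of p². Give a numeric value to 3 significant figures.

p² ψ = −ħ² d²ψ/dx²; ⟨p²⟩ = −ħ² ∫ ψ*·ψ'' dx.
d/dx sin(nπx/a) = (nπ/a)·cos(nπx/a) and d²/dx² sin(nπx/a) = −(nπ/a)²·sin(nπx/a); on 0 ≤ x ≤ a, ∫sin²(nπx/a) dx = a/2 and ∫sin(nπx/a)·cos(nπx/a) dx = 0.
⟨p²⟩ = 8.3070.

8.31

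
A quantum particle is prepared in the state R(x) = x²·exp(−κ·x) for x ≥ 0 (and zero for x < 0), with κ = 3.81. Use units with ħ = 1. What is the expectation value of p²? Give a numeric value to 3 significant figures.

4.84

p² R = −ħ² d²R/dx²; ⟨p²⟩ = −ħ² ∫ R*·R'' dx / ∫|R|² dx.
Differentiate x²·exp(−κ·x) with the product rule; every integrand then reduces to terms xʲ·e^(−2κx) on [0, ∞), with ∫₀^∞ xʲ·e^(−2κx) dx = j!/(2κ)^(j+1).
State is unnormalized: ∫|R|² dx = 0.00093419, and ∫R*·(−ħ² R'') dx = 0.0045203, so ⟨p²⟩ = 0.0045203 / 0.00093419.
⟨p²⟩ = 4.8387.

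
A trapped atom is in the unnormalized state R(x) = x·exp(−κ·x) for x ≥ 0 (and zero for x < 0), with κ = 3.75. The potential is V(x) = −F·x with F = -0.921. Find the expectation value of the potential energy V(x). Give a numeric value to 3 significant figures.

0.368

⟨V⟩ = ∫ V(x)·|R|² dx / ∫|R|² dx.
Every integrand reduces to terms xʲ·e^(−2κx) on [0, ∞); use ∫₀^∞ xʲ·e^(−2κx) dx = j!/(2κ)^(j+1).
State is unnormalized: ∫|R|² dx = 0.0047407, and ∫R*·V(x)·R dx = 0.0017465, so ⟨V⟩ = 0.0017465 / 0.0047407.
⟨V⟩ = 0.36840.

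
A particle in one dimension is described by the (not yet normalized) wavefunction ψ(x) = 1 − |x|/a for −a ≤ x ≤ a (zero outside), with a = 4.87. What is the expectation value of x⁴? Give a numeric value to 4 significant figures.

16.07

⟨x⁴⟩ = ∫ x⁴·|ψ|² dx / ∫|ψ|² dx (integrals over the domain).
ψ is even, so ∫ over [−a, a] = 2∫₀ᵃ with ψ = 1 − x/a there: ∫₀ᵃ (1 − x/a)² dx = a/3, ∫₀ᵃ x²(1 − x/a)² dx = a³/30, ∫₀ᵃ x⁴(1 − x/a)² dx = a⁵/105.
State is unnormalized: ∫|ψ|² dx = 3.2467, and ∫ψ*·x⁴·ψ dx = 52.178, so ⟨x⁴⟩ = 52.178 / 3.2467.
⟨x⁴⟩ = 16.071.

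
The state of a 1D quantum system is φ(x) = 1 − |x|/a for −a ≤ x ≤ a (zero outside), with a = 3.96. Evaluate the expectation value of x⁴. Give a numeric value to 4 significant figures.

7.026

⟨x⁴⟩ = ∫ x⁴·|φ|² dx / ∫|φ|² dx (integrals over the domain).
φ is even, so ∫ over [−a, a] = 2∫₀ᵃ with φ = 1 − x/a there: ∫₀ᵃ (1 − x/a)² dx = a/3, ∫₀ᵃ x²(1 − x/a)² dx = a³/30, ∫₀ᵃ x⁴(1 − x/a)² dx = a⁵/105.
State is unnormalized: ∫|φ|² dx = 2.6400, and ∫φ*·x⁴·φ dx = 18.549, so ⟨x⁴⟩ = 18.549 / 2.6400.
⟨x⁴⟩ = 7.0261.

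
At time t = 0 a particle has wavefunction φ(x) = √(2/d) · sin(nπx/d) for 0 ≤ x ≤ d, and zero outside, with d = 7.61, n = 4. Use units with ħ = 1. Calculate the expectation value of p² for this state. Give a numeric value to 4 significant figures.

2.727

p² φ = −ħ² d²φ/dx²; ⟨p²⟩ = −ħ² ∫ φ*·φ'' dx.
d/dx sin(nπx/d) = (nπ/d)·cos(nπx/d) and d²/dx² sin(nπx/d) = −(nπ/d)²·sin(nπx/d); on 0 ≤ x ≤ d, ∫sin²(nπx/d) dx = d/2 and ∫sin(nπx/d)·cos(nπx/d) dx = 0.
⟨p²⟩ = 2.7268.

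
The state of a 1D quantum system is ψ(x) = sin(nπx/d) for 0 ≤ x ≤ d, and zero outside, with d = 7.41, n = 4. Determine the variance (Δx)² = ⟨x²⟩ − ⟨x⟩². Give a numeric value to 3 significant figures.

Compute ⟨x⟩ and ⟨x²⟩ separately, then (Δx)² = ⟨x²⟩ − ⟨x⟩².
With sin²θ = (1 − cos2θ)/2 on 0 ≤ x ≤ d: ∫sin²(nπx/d) dx = d/2, ∫x·sin²(nπx/d) dx = d²/4, ∫x²·sin²(nπx/d) dx = d³·(1/6 − 1/(4n²π²)); higher powers xᵏ the same way, integrating xᵏ·cos(2nπx/d) by parts.
Normalization: ∫|ψ|² dx = 3.7050.
⟨x⟩ = 3.7050 and ⟨x²⟩ = 18.129.
(Δx)² = 18.129 − (3.7050)² = 4.4018.

4.40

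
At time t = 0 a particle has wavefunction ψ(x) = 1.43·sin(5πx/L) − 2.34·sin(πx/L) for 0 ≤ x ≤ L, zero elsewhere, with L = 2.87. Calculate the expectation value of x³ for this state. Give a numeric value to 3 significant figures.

4.36

⟨x³⟩ = ∫ x³·|ψ|² dx / ∫|ψ|² dx (integrals over the domain).
On 0 ≤ x ≤ L (j ≠ l): ∫sin²(jπx/L) dx = L/2, ∫sin(jπx/L)·sin(lπx/L) dx = 0; diagonal moments ∫x·sin²(jπx/L) dx = L²/4, ∫x²·sin²(jπx/L) dx = L³·(1/6 − 1/(4j²π²)); cross terms ∫x·sin(jπx/L)·sin(lπx/L) dx = 0 for j + l even and −4jlL²/(π²(j² − l²)²) for j + l odd, ∫x²·sin(jπx/L)·sin(lπx/L) dx = (−1)^(j+l)·4jlL³/(π²(j² − l²)²); higher powers the same way via product-to-sum and parts.
State is unnormalized: ∫|ψ|² dx = 10.792, and ∫ψ*·x³·ψ dx = 47.058, so ⟨x³⟩ = 47.058 / 10.792.
⟨x³⟩ = 4.3605.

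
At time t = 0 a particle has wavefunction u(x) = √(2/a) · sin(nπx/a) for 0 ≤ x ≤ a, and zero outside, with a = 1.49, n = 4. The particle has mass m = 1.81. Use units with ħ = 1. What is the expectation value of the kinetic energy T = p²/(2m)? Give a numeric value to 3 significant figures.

19.6

T = −(ħ²/2m) d²/dx², so ⟨T⟩ = −(ħ²/2m) ∫ u*·u'' dx; with m = 1.81.
d/dx sin(nπx/a) = (nπ/a)·cos(nπx/a) and d²/dx² sin(nπx/a) = −(nπ/a)²·sin(nπx/a); on 0 ≤ x ≤ a, ∫sin²(nπx/a) dx = a/2 and ∫sin(nπx/a)·cos(nπx/a) dx = 0.
⟨T⟩ = 19.649.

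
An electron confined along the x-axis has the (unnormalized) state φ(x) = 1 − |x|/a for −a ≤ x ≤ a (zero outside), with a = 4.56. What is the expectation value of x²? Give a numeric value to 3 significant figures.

⟨x²⟩ = ∫ x²·|φ|² dx / ∫|φ|² dx (integrals over the domain).
φ is even, so ∫ over [−a, a] = 2∫₀ᵃ with φ = 1 − x/a there: ∫₀ᵃ (1 − x/a)² dx = a/3, ∫₀ᵃ x²(1 − x/a)² dx = a³/30, ∫₀ᵃ x⁴(1 − x/a)² dx = a⁵/105.
State is unnormalized: ∫|φ|² dx = 3.0400, and ∫φ*·x²·φ dx = 6.3213, so ⟨x²⟩ = 6.3213 / 3.0400.
⟨x²⟩ = 2.0794.

2.08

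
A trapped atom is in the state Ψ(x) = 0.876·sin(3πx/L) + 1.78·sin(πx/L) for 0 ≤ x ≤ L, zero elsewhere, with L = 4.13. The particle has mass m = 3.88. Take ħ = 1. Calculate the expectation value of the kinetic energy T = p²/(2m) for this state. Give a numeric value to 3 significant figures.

T = −(ħ²/2m) d²/dx², so ⟨T⟩ = −(ħ²/2m) ∫ Ψ*·Ψ'' dx / ∫|Ψ|² dx; with m = 3.88.
d²/dx² sin(jπx/L) = −(jπ/L)²·sin(jπx/L); on 0 ≤ x ≤ L, ∫sin²(jπx/L) dx = L/2 and ∫sin(jπx/L)·sin(lπx/L) dx = 0 for j ≠ l, so only diagonal terms survive in ∫|Ψ|² and ∫Ψ·Ψ″; ∫Ψ·Ψ′ dx = [Ψ²/2] between the walls = 0.
State is unnormalized: ∫|Ψ|² dx = 8.1274, and ∫Ψ*·(−ħ²/2m · Ψ'') dx = 1.5513, so ⟨T⟩ = 1.5513 / 8.1274.
⟨T⟩ = 0.19087.

0.191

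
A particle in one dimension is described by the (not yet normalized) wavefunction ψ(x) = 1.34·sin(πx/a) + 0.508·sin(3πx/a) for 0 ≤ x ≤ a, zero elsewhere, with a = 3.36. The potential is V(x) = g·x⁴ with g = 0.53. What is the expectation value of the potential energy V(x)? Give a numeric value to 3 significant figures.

11.1

⟨V⟩ = ∫ V(x)·|ψ|² dx / ∫|ψ|² dx.
On 0 ≤ x ≤ a (j ≠ l): ∫sin²(jπx/a) dx = a/2, ∫sin(jπx/a)·sin(lπx/a) dx = 0; diagonal moments ∫x·sin²(jπx/a) dx = a²/4, ∫x²·sin²(jπx/a) dx = a³·(1/6 − 1/(4j²π²)); cross terms ∫x·sin(jπx/a)·sin(lπx/a) dx = 0 for j + l even and −4jla²/(π²(j² − l²)²) for j + l odd, ∫x²·sin(jπx/a)·sin(lπx/a) dx = (−1)^(j+l)·4jla³/(π²(j² − l²)²); higher powers the same way via product-to-sum and parts.
State is unnormalized: ∫|ψ|² dx = 3.4502, and ∫ψ*·V(x)·ψ dx = 38.290, so ⟨V⟩ = 38.290 / 3.4502.
⟨V⟩ = 11.098.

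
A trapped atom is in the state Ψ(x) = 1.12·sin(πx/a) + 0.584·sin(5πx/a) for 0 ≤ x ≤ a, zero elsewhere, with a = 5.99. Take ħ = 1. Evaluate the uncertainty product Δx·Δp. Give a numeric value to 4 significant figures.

1.719

Δx = √(⟨x²⟩−⟨x⟩²), Δp = √(⟨p²⟩−⟨p⟩²).
On 0 ≤ x ≤ a (j ≠ l): ∫sin²(jπx/a) dx = a/2, ∫sin(jπx/a)·sin(lπx/a) dx = 0; diagonal moments ∫x·sin²(jπx/a) dx = a²/4, ∫x²·sin²(jπx/a) dx = a³·(1/6 − 1/(4j²π²)); cross terms ∫x·sin(jπx/a)·sin(lπx/a) dx = 0 for j + l even and −4jla²/(π²(j² − l²)²) for j + l odd, ∫x²·sin(jπx/a)·sin(lπx/a) dx = (−1)^(j+l)·4jla³/(π²(j² − l²)²); higher powers the same way via product-to-sum and parts. d²/dx² sin(jπx/a) = −(jπ/a)²·sin(jπx/a); on 0 ≤ x ≤ a, ∫sin²(jπx/a) dx = a/2 and ∫sin(jπx/a)·sin(lπx/a) dx = 0 for j ≠ l, so only diagonal terms survive in ∫|Ψ|² and ∫Ψ·Ψ″; ∫Ψ·Ψ′ dx = [Ψ²/2] between the walls = 0.
Normalization: ∫|Ψ|² dx = 4.7784.
⟨x⟩ = 2.9950, ⟨x²⟩ = 10.722 ⇒ Δx = 1.3238.
⟨p⟩ = 0.0000, ⟨p²⟩ = 1.6863 ⇒ Δp = 1.2986.
Δx·Δp = 1.7190.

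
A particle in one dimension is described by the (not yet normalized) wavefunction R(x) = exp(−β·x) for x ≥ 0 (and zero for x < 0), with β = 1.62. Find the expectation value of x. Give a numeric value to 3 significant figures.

0.309

⟨x⟩ = ∫ x·|R|² dx / ∫|R|² dx (integrals over the domain).
Every integrand reduces to terms xʲ·e^(−2βx) on [0, ∞); use ∫₀^∞ xʲ·e^(−2βx) dx = j!/(2β)^(j+1).
State is unnormalized: ∫|R|² dx = 0.30864, and ∫R*·x·R dx = 0.095260, so ⟨x⟩ = 0.095260 / 0.30864.
⟨x⟩ = 0.30864.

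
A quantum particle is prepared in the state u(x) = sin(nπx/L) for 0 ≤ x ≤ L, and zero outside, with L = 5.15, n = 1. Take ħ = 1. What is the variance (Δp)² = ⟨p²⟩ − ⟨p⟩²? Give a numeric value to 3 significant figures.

Compute ⟨p⟩ and ⟨p²⟩ separately; (Δp)² = ⟨p²⟩ − ⟨p⟩².
d/dx sin(nπx/L) = (nπ/L)·cos(nπx/L) and d²/dx² sin(nπx/L) = −(nπ/L)²·sin(nπx/L); on 0 ≤ x ≤ L, ∫sin²(nπx/L) dx = L/2 and ∫sin(nπx/L)·cos(nπx/L) dx = 0.
Normalization: ∫|u|² dx = 2.5750.
⟨p⟩ = 0.0000 and ⟨p²⟩ = 0.37212.
(Δp)² = 0.37212 − (0.0000)² = 0.37212.

0.372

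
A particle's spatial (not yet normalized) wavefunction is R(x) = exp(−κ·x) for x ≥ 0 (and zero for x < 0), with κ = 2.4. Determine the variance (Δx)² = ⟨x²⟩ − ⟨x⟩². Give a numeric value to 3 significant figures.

0.0434

Compute ⟨x⟩ and ⟨x²⟩ separately, then (Δx)² = ⟨x²⟩ − ⟨x⟩².
Every integrand reduces to terms xʲ·e^(−2κx) on [0, ∞); use ∫₀^∞ xʲ·e^(−2κx) dx = j!/(2κ)^(j+1).
Normalization: ∫|R|² dx = 0.20833.
⟨x⟩ = 0.20833 and ⟨x²⟩ = 0.086806.
(Δx)² = 0.086806 − (0.20833)² = 0.043403.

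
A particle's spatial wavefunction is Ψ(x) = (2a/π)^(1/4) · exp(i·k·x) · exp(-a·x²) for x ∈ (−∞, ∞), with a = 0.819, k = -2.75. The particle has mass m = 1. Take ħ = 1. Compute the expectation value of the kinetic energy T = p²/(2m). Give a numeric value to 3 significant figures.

4.19

T = −(ħ²/2m) d²/dx², so ⟨T⟩ = −(ħ²/2m) ∫ Ψ*·Ψ'' dx; with m = 1.
Gaussian moments: ∫x^(2j)·e^(−2ax²) dx = (2j−1)!!/(4a)^j · √(π/(2a)), odd powers integrate to 0; here √(π/(2a)) = 1.3849. Derivatives: Ψ′ = (ik − 2ax)·Ψ, Ψ″ = ((ik − 2ax)² − 2a)·Ψ; the odd-in-x pieces drop out.
⟨T⟩ = 4.1908.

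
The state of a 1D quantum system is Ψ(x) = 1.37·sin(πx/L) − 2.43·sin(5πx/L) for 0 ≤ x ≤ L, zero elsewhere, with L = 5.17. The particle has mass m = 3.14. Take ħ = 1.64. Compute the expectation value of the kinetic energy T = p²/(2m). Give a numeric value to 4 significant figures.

T = −(ħ²/2m) d²/dx², so ⟨T⟩ = −(ħ²/2m) ∫ Ψ*·Ψ'' dx / ∫|Ψ|² dx; with m = 3.14.
d²/dx² sin(jπx/L) = −(jπ/L)²·sin(jπx/L); on 0 ≤ x ≤ L, ∫sin²(jπx/L) dx = L/2 and ∫sin(jπx/L)·sin(lπx/L) dx = 0 for j ≠ l, so only diagonal terms survive in ∫|Ψ|² and ∫Ψ·Ψ″; ∫Ψ·Ψ′ dx = [Ψ²/2] between the walls = 0.
State is unnormalized: ∫|Ψ|² dx = 20.116, and ∫Ψ*·(−ħ²/2m · Ψ'') dx = 61.115, so ⟨T⟩ = 61.115 / 20.116.
⟨T⟩ = 3.0381.

3.038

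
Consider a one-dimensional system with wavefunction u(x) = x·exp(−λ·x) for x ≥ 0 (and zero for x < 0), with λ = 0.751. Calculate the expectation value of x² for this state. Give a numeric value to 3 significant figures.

5.32

⟨x²⟩ = ∫ x²·|u|² dx / ∫|u|² dx (integrals over the domain).
Every integrand reduces to terms xʲ·e^(−2λx) on [0, ∞); use ∫₀^∞ xʲ·e^(−2λx) dx = j!/(2λ)^(j+1).
State is unnormalized: ∫|u|² dx = 0.59023, and ∫u*·x²·u dx = 3.1395, so ⟨x²⟩ = 3.1395 / 0.59023.
⟨x²⟩ = 5.3191.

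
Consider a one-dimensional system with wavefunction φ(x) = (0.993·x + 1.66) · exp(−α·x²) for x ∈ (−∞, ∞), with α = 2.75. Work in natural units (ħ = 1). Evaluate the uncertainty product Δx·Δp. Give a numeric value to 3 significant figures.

Δx = √(⟨x²⟩−⟨x⟩²), Δp = √(⟨p²⟩−⟨p⟩²).
Expand each integrand as polynomial × e^(−2αx²) and use ∫x^(2j)·e^(−2αx²) dx = (2j−1)!!/(4α)^j · √(π/(2α)), odd powers → 0; here √(π/(2α)) = 0.75578. Differentiate with the product rule, d/dx e^(−αx²) = −2αx·e^(−αx²).
Normalization: ∫|φ|² dx = 2.1504.
⟨x⟩ = 0.10534, ⟨x²⟩ = 0.096637 ⇒ Δx = 0.29248.
⟨p⟩ = 0.0000, ⟨p²⟩ = 2.9233 ⇒ Δp = 1.7098.
Δx·Δp = 0.50006.

0.500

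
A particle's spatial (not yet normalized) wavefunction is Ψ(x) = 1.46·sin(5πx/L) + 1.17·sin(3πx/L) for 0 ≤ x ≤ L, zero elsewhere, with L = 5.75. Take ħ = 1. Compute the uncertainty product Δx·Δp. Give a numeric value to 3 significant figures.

Δx = √(⟨x²⟩−⟨x⟩²), Δp = √(⟨p²⟩−⟨p⟩²).
On 0 ≤ x ≤ L (j ≠ l): ∫sin²(jπx/L) dx = L/2, ∫sin(jπx/L)·sin(lπx/L) dx = 0; diagonal moments ∫x·sin²(jπx/L) dx = L²/4, ∫x²·sin²(jπx/L) dx = L³·(1/6 − 1/(4j²π²)); cross terms ∫x·sin(jπx/L)·sin(lπx/L) dx = 0 for j + l even and −4jlL²/(π²(j² − l²)²) for j + l odd, ∫x²·sin(jπx/L)·sin(lπx/L) dx = (−1)^(j+l)·4jlL³/(π²(j² − l²)²); higher powers the same way via product-to-sum and parts. d²/dx² sin(jπx/L) = −(jπ/L)²·sin(jπx/L); on 0 ≤ x ≤ L, ∫sin²(jπx/L) dx = L/2 and ∫sin(jπx/L)·sin(lπx/L) dx = 0 for j ≠ l, so only diagonal terms survive in ∫|Ψ|² and ∫Ψ·Ψ″; ∫Ψ·Ψ′ dx = [Ψ²/2] between the walls = 0.
Normalization: ∫|Ψ|² dx = 10.064.
⟨x⟩ = 2.8750, ⟨x²⟩ = 12.440 ⇒ Δx = 2.0431.
⟨p⟩ = 0.0000, ⟨p²⟩ = 5.5951 ⇒ Δp = 2.3654.
Δx·Δp = 4.8327.

4.83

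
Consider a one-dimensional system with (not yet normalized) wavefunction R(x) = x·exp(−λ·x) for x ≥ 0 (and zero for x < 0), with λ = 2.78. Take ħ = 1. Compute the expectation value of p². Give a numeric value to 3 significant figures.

p² R = −ħ² d²R/dx²; ⟨p²⟩ = −ħ² ∫ R*·R'' dx / ∫|R|² dx.
Differentiate x·exp(−λ·x) with the product rule; every integrand then reduces to terms xʲ·e^(−2λx) on [0, ∞), with ∫₀^∞ xʲ·e^(−2λx) dx = j!/(2λ)^(j+1).
State is unnormalized: ∫|R|² dx = 0.011636, and ∫R*·(−ħ² R'') dx = 0.089928, so ⟨p²⟩ = 0.089928 / 0.011636.
⟨p²⟩ = 7.7284.

7.73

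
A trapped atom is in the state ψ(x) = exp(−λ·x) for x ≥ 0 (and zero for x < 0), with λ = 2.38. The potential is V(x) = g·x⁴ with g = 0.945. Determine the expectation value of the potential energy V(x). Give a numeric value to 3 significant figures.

⟨V⟩ = ∫ V(x)·|ψ|² dx / ∫|ψ|² dx.
Every integrand reduces to terms xʲ·e^(−2λx) on [0, ∞); use ∫₀^∞ xʲ·e^(−2λx) dx = j!/(2λ)^(j+1).
State is unnormalized: ∫|ψ|² dx = 0.21008, and ∫ψ*·V(x)·ψ dx = 0.0092813, so ⟨V⟩ = 0.0092813 / 0.21008.
⟨V⟩ = 0.044179.

0.0442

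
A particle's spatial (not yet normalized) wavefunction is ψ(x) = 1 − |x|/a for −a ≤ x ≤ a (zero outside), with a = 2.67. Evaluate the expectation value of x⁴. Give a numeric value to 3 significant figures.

⟨x⁴⟩ = ∫ x⁴·|ψ|² dx / ∫|ψ|² dx (integrals over the domain).
ψ is even, so ∫ over [−a, a] = 2∫₀ᵃ with ψ = 1 − x/a there: ∫₀ᵃ (1 − x/a)² dx = a/3, ∫₀ᵃ x²(1 − x/a)² dx = a³/30, ∫₀ᵃ x⁴(1 − x/a)² dx = a⁵/105.
State is unnormalized: ∫|ψ|² dx = 1.7800, and ∫ψ*·x⁴·ψ dx = 2.5846, so ⟨x⁴⟩ = 2.5846 / 1.7800.
⟨x⁴⟩ = 1.4520.

1.45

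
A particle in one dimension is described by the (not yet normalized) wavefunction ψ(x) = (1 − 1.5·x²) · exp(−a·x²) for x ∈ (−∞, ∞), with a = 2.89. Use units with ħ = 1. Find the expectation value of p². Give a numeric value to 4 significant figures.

5.032

p² ψ = −ħ² d²ψ/dx²; ⟨p²⟩ = −ħ² ∫ ψ*·ψ'' dx / ∫|ψ|² dx.
Expand each integrand as polynomial × e^(−2ax²) and use ∫x^(2j)·e^(−2ax²) dx = (2j−1)!!/(4a)^j · √(π/(2a)), odd powers → 0; here √(π/(2a)) = 0.73724. Differentiate with the product rule, d/dx e^(−ax²) = −2ax·e^(−ax²).
State is unnormalized: ∫|ψ|² dx = 0.58316, and ∫ψ*·(−ħ² ψ'') dx = 2.9347, so ⟨p²⟩ = 2.9347 / 0.58316.
⟨p²⟩ = 5.0324.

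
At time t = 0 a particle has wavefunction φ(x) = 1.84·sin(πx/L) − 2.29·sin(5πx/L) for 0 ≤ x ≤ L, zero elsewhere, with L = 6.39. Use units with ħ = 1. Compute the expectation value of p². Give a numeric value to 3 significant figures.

3.77

p² φ = −ħ² d²φ/dx²; ⟨p²⟩ = −ħ² ∫ φ*·φ'' dx / ∫|φ|² dx.
d²/dx² sin(jπx/L) = −(jπ/L)²·sin(jπx/L); on 0 ≤ x ≤ L, ∫sin²(jπx/L) dx = L/2 and ∫sin(jπx/L)·sin(lπx/L) dx = 0 for j ≠ l, so only diagonal terms survive in ∫|φ|² and ∫φ·φ″; ∫φ·φ′ dx = [φ²/2] between the walls = 0.
State is unnormalized: ∫|φ|² dx = 27.572, and ∫φ*·(−ħ² φ'') dx = 103.86, so ⟨p²⟩ = 103.86 / 27.572.
⟨p²⟩ = 3.7669.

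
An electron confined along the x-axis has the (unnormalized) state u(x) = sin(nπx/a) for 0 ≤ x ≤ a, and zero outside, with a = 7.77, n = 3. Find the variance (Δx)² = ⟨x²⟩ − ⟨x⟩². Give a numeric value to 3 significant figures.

Compute ⟨x⟩ and ⟨x²⟩ separately, then (Δx)² = ⟨x²⟩ − ⟨x⟩².
With sin²θ = (1 − cos2θ)/2 on 0 ≤ x ≤ a: ∫sin²(nπx/a) dx = a/2, ∫x·sin²(nπx/a) dx = a²/4, ∫x²·sin²(nπx/a) dx = a³·(1/6 − 1/(4n²π²)); higher powers xᵏ the same way, integrating xᵏ·cos(2nπx/a) by parts.
Normalization: ∫|u|² dx = 3.8850.
⟨x⟩ = 3.8850 and ⟨x²⟩ = 19.784.
(Δx)² = 19.784 − (3.8850)² = 4.6912.

4.69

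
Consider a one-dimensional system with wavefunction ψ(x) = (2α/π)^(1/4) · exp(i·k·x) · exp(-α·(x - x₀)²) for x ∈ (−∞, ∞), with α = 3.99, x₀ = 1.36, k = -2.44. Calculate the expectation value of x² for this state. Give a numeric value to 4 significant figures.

1.912

⟨x²⟩ = ∫ x²·|ψ|² dx (integrals over the domain).
Gaussian moments (u = x − x₀): ∫u^(2j)·e^(−2αu²) du = (2j−1)!!/(4α)^j · √(π/(2α)), odd powers integrate to 0; here √(π/(2α)) = 0.62744.
⟨x²⟩ = 1.9123.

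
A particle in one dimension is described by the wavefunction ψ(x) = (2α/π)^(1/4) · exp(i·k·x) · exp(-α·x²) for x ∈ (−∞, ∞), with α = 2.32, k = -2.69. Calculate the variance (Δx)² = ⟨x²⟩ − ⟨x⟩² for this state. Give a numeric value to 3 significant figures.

Compute ⟨x⟩ and ⟨x²⟩ separately, then (Δx)² = ⟨x²⟩ − ⟨x⟩².
Gaussian moments: ∫x^(2j)·e^(−2αx²) dx = (2j−1)!!/(4α)^j · √(π/(2α)), odd powers integrate to 0; here √(π/(2α)) = 0.82284.
⟨x⟩ = 0.0000 and ⟨x²⟩ = 0.10776.
(Δx)² = 0.10776 − (0.0000)² = 0.10776.

0.108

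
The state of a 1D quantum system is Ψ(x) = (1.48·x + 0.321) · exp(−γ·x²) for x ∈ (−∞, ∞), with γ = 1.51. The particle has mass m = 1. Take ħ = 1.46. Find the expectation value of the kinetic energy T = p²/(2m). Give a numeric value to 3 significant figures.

T = −(ħ²/2m) d²/dx², so ⟨T⟩ = −(ħ²/2m) ∫ Ψ*·Ψ'' dx / ∫|Ψ|² dx; with m = 1.
Expand each integrand as polynomial × e^(−2γx²) and use ∫x^(2j)·e^(−2γx²) dx = (2j−1)!!/(4γ)^j · √(π/(2γ)), odd powers → 0; here √(π/(2γ)) = 1.0199. Differentiate with the product rule, d/dx e^(−γx²) = −2γx·e^(−γx²).
State is unnormalized: ∫|Ψ|² dx = 0.47497, and ∫Ψ*·(−ħ²/2m · Ψ'') dx = 1.9549, so ⟨T⟩ = 1.9549 / 0.47497.
⟨T⟩ = 4.1159.

4.12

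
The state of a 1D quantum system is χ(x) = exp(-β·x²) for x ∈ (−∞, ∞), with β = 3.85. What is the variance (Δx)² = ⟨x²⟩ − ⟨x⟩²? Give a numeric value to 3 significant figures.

0.0649

Compute ⟨x⟩ and ⟨x²⟩ separately, then (Δx)² = ⟨x²⟩ − ⟨x⟩².
Gaussian moments: ∫x^(2j)·e^(−2βx²) dx = (2j−1)!!/(4β)^j · √(π/(2β)), odd powers integrate to 0; here √(π/(2β)) = 0.63875.
Normalization: ∫|χ|² dx = 0.63875.
⟨x⟩ = 0.0000 and ⟨x²⟩ = 0.064935.
(Δx)² = 0.064935 − (0.0000)² = 0.064935.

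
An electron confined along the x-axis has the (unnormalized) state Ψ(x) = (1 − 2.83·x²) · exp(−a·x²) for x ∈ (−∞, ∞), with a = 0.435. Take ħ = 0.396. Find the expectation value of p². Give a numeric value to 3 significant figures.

p² Ψ = −ħ² d²Ψ/dx²; ⟨p²⟩ = −ħ² ∫ Ψ*·Ψ'' dx / ∫|Ψ|² dx.
Expand each integrand as polynomial × e^(−2ax²) and use ∫x^(2j)·e^(−2ax²) dx = (2j−1)!!/(4a)^j · √(π/(2a)), odd powers → 0; here √(π/(2a)) = 1.9003. Differentiate with the product rule, d/dx e^(−ax²) = −2ax·e^(−ax²).
State is unnormalized: ∫|Ψ|² dx = 10.799, and ∫Ψ*·(−ħ² Ψ'') dx = 2.9516, so ⟨p²⟩ = 2.9516 / 10.799.
⟨p²⟩ = 0.27331.

0.273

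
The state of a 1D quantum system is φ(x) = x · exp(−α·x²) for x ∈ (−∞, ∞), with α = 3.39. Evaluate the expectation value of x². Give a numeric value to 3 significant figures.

0.221

⟨x²⟩ = ∫ x²·|φ|² dx / ∫|φ|² dx (integrals over the domain).
Expand each integrand as polynomial × e^(−2αx²) and use ∫x^(2j)·e^(−2αx²) dx = (2j−1)!!/(4α)^j · √(π/(2α)), odd powers → 0; here √(π/(2α)) = 0.68071.
State is unnormalized: ∫|φ|² dx = 0.050200, and ∫φ*·x²·φ dx = 0.011106, so ⟨x²⟩ = 0.011106 / 0.050200.
⟨x²⟩ = 0.22124.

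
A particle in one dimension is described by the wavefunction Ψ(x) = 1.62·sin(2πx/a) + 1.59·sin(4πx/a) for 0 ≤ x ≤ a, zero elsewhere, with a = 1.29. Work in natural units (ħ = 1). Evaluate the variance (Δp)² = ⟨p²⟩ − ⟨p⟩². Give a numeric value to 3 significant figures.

58.6

Compute ⟨p⟩ and ⟨p²⟩ separately; (Δp)² = ⟨p²⟩ − ⟨p⟩².
d²/dx² sin(jπx/a) = −(jπ/a)²·sin(jπx/a); on 0 ≤ x ≤ a, ∫sin²(jπx/a) dx = a/2 and ∫sin(jπx/a)·sin(lπx/a) dx = 0 for j ≠ l, so only diagonal terms survive in ∫|Ψ|² and ∫Ψ·Ψ″; ∫Ψ·Ψ′ dx = [Ψ²/2] between the walls = 0.
Normalization: ∫|Ψ|² dx = 3.3234.
⟨p⟩ = 0.0000 and ⟨p²⟩ = 58.644.
(Δp)² = 58.644 − (0.0000)² = 58.644.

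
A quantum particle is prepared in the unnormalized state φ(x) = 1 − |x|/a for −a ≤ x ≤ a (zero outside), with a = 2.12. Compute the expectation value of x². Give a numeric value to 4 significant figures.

0.4494

⟨x²⟩ = ∫ x²·|φ|² dx / ∫|φ|² dx (integrals over the domain).
φ is even, so ∫ over [−a, a] = 2∫₀ᵃ with φ = 1 − x/a there: ∫₀ᵃ (1 − x/a)² dx = a/3, ∫₀ᵃ x²(1 − x/a)² dx = a³/30, ∫₀ᵃ x⁴(1 − x/a)² dx = a⁵/105.
State is unnormalized: ∫|φ|² dx = 1.4133, and ∫φ*·x²·φ dx = 0.63521, so ⟨x²⟩ = 0.63521 / 1.4133.
⟨x²⟩ = 0.44944.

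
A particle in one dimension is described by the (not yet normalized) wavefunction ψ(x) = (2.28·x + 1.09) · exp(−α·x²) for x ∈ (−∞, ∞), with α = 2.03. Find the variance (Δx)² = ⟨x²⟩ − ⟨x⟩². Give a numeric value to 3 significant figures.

0.0973

Compute ⟨x⟩ and ⟨x²⟩ separately, then (Δx)² = ⟨x²⟩ − ⟨x⟩².
Expand each integrand as polynomial × e^(−2αx²) and use ∫x^(2j)·e^(−2αx²) dx = (2j−1)!!/(4α)^j · √(π/(2α)), odd powers → 0; here √(π/(2α)) = 0.87965.
Normalization: ∫|ψ|² dx = 1.6083.
⟨x⟩ = 0.33480 and ⟨x²⟩ = 0.20940.
(Δx)² = 0.20940 − (0.33480)² = 0.097306.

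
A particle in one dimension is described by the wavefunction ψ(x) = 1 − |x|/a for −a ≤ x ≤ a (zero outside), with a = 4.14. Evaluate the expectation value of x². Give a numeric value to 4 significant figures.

⟨x²⟩ = ∫ x²·|ψ|² dx / ∫|ψ|² dx (integrals over the domain).
ψ is even, so ∫ over [−a, a] = 2∫₀ᵃ with ψ = 1 − x/a there: ∫₀ᵃ (1 − x/a)² dx = a/3, ∫₀ᵃ x²(1 − x/a)² dx = a³/30, ∫₀ᵃ x⁴(1 − x/a)² dx = a⁵/105.
State is unnormalized: ∫|ψ|² dx = 2.7600, and ∫ψ*·x²·ψ dx = 4.7305, so ⟨x²⟩ = 4.7305 / 2.7600.
⟨x²⟩ = 1.7140.

1.714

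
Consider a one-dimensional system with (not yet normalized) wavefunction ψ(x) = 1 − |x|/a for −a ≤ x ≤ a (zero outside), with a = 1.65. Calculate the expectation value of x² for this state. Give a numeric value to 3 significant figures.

⟨x²⟩ = ∫ x²·|ψ|² dx / ∫|ψ|² dx (integrals over the domain).
ψ is even, so ∫ over [−a, a] = 2∫₀ᵃ with ψ = 1 − x/a there: ∫₀ᵃ (1 − x/a)² dx = a/3, ∫₀ᵃ x²(1 − x/a)² dx = a³/30, ∫₀ᵃ x⁴(1 − x/a)² dx = a⁵/105.
State is unnormalized: ∫|ψ|² dx = 1.1000, and ∫ψ*·x²·ψ dx = 0.29948, so ⟨x²⟩ = 0.29948 / 1.1000.
⟨x²⟩ = 0.27225.

0.272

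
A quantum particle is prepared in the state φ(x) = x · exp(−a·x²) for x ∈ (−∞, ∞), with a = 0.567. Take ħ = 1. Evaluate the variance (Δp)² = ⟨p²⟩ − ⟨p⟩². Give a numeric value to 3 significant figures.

Compute ⟨p⟩ and ⟨p²⟩ separately; (Δp)² = ⟨p²⟩ − ⟨p⟩².
Expand each integrand as polynomial × e^(−2ax²) and use ∫x^(2j)·e^(−2ax²) dx = (2j−1)!!/(4a)^j · √(π/(2a)), odd powers → 0; here √(π/(2a)) = 1.6644. Differentiate with the product rule, d/dx e^(−ax²) = −2ax·e^(−ax²).
Normalization: ∫|φ|² dx = 0.73388.
⟨p⟩ = 0.0000 and ⟨p²⟩ = 1.7010.
(Δp)² = 1.7010 − (0.0000)² = 1.7010.

1.70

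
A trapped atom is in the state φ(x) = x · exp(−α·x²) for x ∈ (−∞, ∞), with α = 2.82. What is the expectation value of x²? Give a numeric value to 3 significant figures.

⟨x²⟩ = ∫ x²·|φ|² dx / ∫|φ|² dx (integrals over the domain).
Expand each integrand as polynomial × e^(−2αx²) and use ∫x^(2j)·e^(−2αx²) dx = (2j−1)!!/(4α)^j · √(π/(2α)), odd powers → 0; here √(π/(2α)) = 0.74634.
State is unnormalized: ∫|φ|² dx = 0.066165, and ∫φ*·x²·φ dx = 0.017597, so ⟨x²⟩ = 0.017597 / 0.066165.
⟨x²⟩ = 0.26596.

0.266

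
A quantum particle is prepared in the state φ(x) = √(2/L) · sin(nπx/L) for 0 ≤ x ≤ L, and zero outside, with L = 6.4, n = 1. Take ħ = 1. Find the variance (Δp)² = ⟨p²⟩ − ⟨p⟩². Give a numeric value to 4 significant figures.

0.2410

Compute ⟨p⟩ and ⟨p²⟩ separately; (Δp)² = ⟨p²⟩ − ⟨p⟩².
d/dx sin(nπx/L) = (nπ/L)·cos(nπx/L) and d²/dx² sin(nπx/L) = −(nπ/L)²·sin(nπx/L); on 0 ≤ x ≤ L, ∫sin²(nπx/L) dx = L/2 and ∫sin(nπx/L)·cos(nπx/L) dx = 0.
⟨p⟩ = 0.0000 and ⟨p²⟩ = 0.24096.
(Δp)² = 0.24096 − (0.0000)² = 0.24096.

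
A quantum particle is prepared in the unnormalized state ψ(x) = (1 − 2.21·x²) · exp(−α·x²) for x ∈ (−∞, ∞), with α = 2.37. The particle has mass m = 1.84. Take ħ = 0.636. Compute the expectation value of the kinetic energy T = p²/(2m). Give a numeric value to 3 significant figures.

0.690

T = −(ħ²/2m) d²/dx², so ⟨T⟩ = −(ħ²/2m) ∫ ψ*·ψ'' dx / ∫|ψ|² dx; with m = 1.84.
Expand each integrand as polynomial × e^(−2αx²) and use ∫x^(2j)·e^(−2αx²) dx = (2j−1)!!/(4α)^j · √(π/(2α)), odd powers → 0; here √(π/(2α)) = 0.81412. Differentiate with the product rule, d/dx e^(−αx²) = −2αx·e^(−αx²).
State is unnormalized: ∫|ψ|² dx = 0.56727, and ∫ψ*·(−ħ²/2m · ψ'') dx = 0.39164, so ⟨T⟩ = 0.39164 / 0.56727.
⟨T⟩ = 0.69040.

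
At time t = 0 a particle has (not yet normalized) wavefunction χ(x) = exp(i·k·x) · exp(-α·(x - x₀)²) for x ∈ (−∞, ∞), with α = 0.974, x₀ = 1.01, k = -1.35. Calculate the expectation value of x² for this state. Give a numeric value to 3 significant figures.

1.28

⟨x²⟩ = ∫ x²·|χ|² dx / ∫|χ|² dx (integrals over the domain).
Gaussian moments (u = x − x₀): ∫u^(2j)·e^(−2αu²) du = (2j−1)!!/(4α)^j · √(π/(2α)), odd powers integrate to 0; here √(π/(2α)) = 1.2699.
State is unnormalized: ∫|χ|² dx = 1.2699, and ∫χ*·x²·χ dx = 1.6214, so ⟨x²⟩ = 1.6214 / 1.2699.
⟨x²⟩ = 1.2768.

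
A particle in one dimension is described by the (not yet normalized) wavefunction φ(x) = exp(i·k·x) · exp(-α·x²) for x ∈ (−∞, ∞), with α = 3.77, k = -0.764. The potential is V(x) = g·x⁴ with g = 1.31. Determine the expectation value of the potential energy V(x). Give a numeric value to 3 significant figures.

0.0173

⟨V⟩ = ∫ V(x)·|φ|² dx / ∫|φ|² dx.
Gaussian moments: ∫x^(2j)·e^(−2αx²) dx = (2j−1)!!/(4α)^j · √(π/(2α)), odd powers integrate to 0; here √(π/(2α)) = 0.64549.
State is unnormalized: ∫|φ|² dx = 0.64549, and ∫φ*·V(x)·φ dx = 0.011155, so ⟨V⟩ = 0.011155 / 0.64549.
⟨V⟩ = 0.017282.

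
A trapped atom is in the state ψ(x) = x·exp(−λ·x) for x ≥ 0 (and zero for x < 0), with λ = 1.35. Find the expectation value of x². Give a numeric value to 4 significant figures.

1.646

⟨x²⟩ = ∫ x²·|ψ|² dx / ∫|ψ|² dx (integrals over the domain).
Every integrand reduces to terms xʲ·e^(−2λx) on [0, ∞); use ∫₀^∞ xʲ·e^(−2λx) dx = j!/(2λ)^(j+1).
State is unnormalized: ∫|ψ|² dx = 0.10161, and ∫ψ*·x²·ψ dx = 0.16726, so ⟨x²⟩ = 0.16726 / 0.10161.
⟨x²⟩ = 1.6461.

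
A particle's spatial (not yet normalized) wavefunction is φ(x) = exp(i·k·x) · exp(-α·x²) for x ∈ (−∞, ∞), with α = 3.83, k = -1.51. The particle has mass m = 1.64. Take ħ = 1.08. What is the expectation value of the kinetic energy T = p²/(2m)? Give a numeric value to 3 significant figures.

T = −(ħ²/2m) d²/dx², so ⟨T⟩ = −(ħ²/2m) ∫ φ*·φ'' dx / ∫|φ|² dx; with m = 1.64.
Gaussian moments: ∫x^(2j)·e^(−2αx²) dx = (2j−1)!!/(4α)^j · √(π/(2α)), odd powers integrate to 0; here √(π/(2α)) = 0.64041. Derivatives: φ′ = (ik − 2αx)·φ, φ″ = ((ik − 2αx)² − 2α)·φ; the odd-in-x pieces drop out.
State is unnormalized: ∫|φ|² dx = 0.64041, and ∫φ*·(−ħ²/2m · φ'') dx = 1.3915, so ⟨T⟩ = 1.3915 / 0.64041.
⟨T⟩ = 2.1728.

2.17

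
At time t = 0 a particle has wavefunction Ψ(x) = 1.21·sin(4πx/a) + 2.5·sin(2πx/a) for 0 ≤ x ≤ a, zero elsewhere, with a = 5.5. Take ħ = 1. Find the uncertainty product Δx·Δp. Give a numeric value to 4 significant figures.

Δx = √(⟨x²⟩−⟨x⟩²), Δp = √(⟨p²⟩−⟨p⟩²).
On 0 ≤ x ≤ a (j ≠ l): ∫sin²(jπx/a) dx = a/2, ∫sin(jπx/a)·sin(lπx/a) dx = 0; diagonal moments ∫x·sin²(jπx/a) dx = a²/4, ∫x²·sin²(jπx/a) dx = a³·(1/6 − 1/(4j²π²)); cross terms ∫x·sin(jπx/a)·sin(lπx/a) dx = 0 for j + l even and −4jla²/(π²(j² − l²)²) for j + l odd, ∫x²·sin(jπx/a)·sin(lπx/a) dx = (−1)^(j+l)·4jla³/(π²(j² − l²)²); higher powers the same way via product-to-sum and parts. d²/dx² sin(jπx/a) = −(jπ/a)²·sin(jπx/a); on 0 ≤ x ≤ a, ∫sin²(jπx/a) dx = a/2 and ∫sin(jπx/a)·sin(lπx/a) dx = 0 for j ≠ l, so only diagonal terms survive in ∫|Ψ|² and ∫Ψ·Ψ″; ∫Ψ·Ψ′ dx = [Ψ²/2] between the walls = 0.
Normalization: ∫|Ψ|² dx = 21.214.
⟨x⟩ = 2.7500, ⟨x²⟩ = 10.823 ⇒ Δx = 1.8057.
⟨p⟩ = 0.0000, ⟨p²⟩ = 2.0482 ⇒ Δp = 1.4311.
Δx·Δp = 2.5842.

2.584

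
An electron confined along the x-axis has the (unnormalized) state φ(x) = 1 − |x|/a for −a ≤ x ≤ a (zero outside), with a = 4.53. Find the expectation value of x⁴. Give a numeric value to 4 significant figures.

⟨x⁴⟩ = ∫ x⁴·|φ|² dx / ∫|φ|² dx (integrals over the domain).
φ is even, so ∫ over [−a, a] = 2∫₀ᵃ with φ = 1 − x/a there: ∫₀ᵃ (1 − x/a)² dx = a/3, ∫₀ᵃ x²(1 − x/a)² dx = a³/30, ∫₀ᵃ x⁴(1 − x/a)² dx = a⁵/105.
State is unnormalized: ∫|φ|² dx = 3.0200, and ∫φ*·x⁴·φ dx = 36.336, so ⟨x⁴⟩ = 36.336 / 3.0200.
⟨x⁴⟩ = 12.032.

12.03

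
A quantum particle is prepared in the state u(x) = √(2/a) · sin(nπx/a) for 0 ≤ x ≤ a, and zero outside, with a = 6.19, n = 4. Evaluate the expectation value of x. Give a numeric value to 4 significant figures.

3.095

⟨x⟩ = ∫ x·|u|² dx (integrals over the domain).
With sin²θ = (1 − cos2θ)/2 on 0 ≤ x ≤ a: ∫sin²(nπx/a) dx = a/2, ∫x·sin²(nπx/a) dx = a²/4, ∫x²·sin²(nπx/a) dx = a³·(1/6 − 1/(4n²π²)); higher powers xᵏ the same way, integrating xᵏ·cos(2nπx/a) by parts.
⟨x⟩ = 3.0950.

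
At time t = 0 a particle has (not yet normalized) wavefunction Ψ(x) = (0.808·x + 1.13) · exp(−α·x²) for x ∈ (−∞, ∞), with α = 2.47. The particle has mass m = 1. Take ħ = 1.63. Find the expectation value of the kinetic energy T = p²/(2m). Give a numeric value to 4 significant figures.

T = −(ħ²/2m) d²/dx², so ⟨T⟩ = −(ħ²/2m) ∫ Ψ*·Ψ'' dx / ∫|Ψ|² dx; with m = 1.
Expand each integrand as polynomial × e^(−2αx²) and use ∫x^(2j)·e^(−2αx²) dx = (2j−1)!!/(4α)^j · √(π/(2α)), odd powers → 0; here √(π/(2α)) = 0.79746. Differentiate with the product rule, d/dx e^(−αx²) = −2αx·e^(−αx²).
State is unnormalized: ∫|Ψ|² dx = 1.0710, and ∫Ψ*·(−ħ²/2m · Ψ'') dx = 3.8600, so ⟨T⟩ = 3.8600 / 1.0710.
⟨T⟩ = 3.6042.

3.604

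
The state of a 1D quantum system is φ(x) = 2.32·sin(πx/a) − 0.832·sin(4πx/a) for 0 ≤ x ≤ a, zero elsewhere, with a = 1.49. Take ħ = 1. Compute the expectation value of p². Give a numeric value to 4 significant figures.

p² φ = −ħ² d²φ/dx²; ⟨p²⟩ = −ħ² ∫ φ*·φ'' dx / ∫|φ|² dx.
d²/dx² sin(jπx/a) = −(jπ/a)²·sin(jπx/a); on 0 ≤ x ≤ a, ∫sin²(jπx/a) dx = a/2 and ∫sin(jπx/a)·sin(lπx/a) dx = 0 for j ≠ l, so only diagonal terms survive in ∫|φ|² and ∫φ·φ″; ∫φ·φ′ dx = [φ²/2] between the walls = 0.
State is unnormalized: ∫|φ|² dx = 4.5256, and ∫φ*·(−ħ² φ'') dx = 54.508, so ⟨p²⟩ = 54.508 / 4.5256.
⟨p²⟩ = 12.044.

12.04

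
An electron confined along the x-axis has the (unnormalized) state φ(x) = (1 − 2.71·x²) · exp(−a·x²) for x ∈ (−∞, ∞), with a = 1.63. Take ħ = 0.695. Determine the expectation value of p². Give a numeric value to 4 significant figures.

p² φ = −ħ² d²φ/dx²; ⟨p²⟩ = −ħ² ∫ φ*·φ'' dx / ∫|φ|² dx.
Expand each integrand as polynomial × e^(−2ax²) and use ∫x^(2j)·e^(−2ax²) dx = (2j−1)!!/(4a)^j · √(π/(2a)), odd powers → 0; here √(π/(2a)) = 0.98167. Differentiate with the product rule, d/dx e^(−ax²) = −2ax·e^(−ax²).
State is unnormalized: ∫|φ|² dx = 0.67440, and ∫φ*·(−ħ² φ'') dx = 2.3501, so ⟨p²⟩ = 2.3501 / 0.67440.
⟨p²⟩ = 3.4847.

3.485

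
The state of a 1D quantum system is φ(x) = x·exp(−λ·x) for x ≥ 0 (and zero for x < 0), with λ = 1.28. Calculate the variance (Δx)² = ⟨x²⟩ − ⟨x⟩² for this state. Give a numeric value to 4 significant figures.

Compute ⟨x⟩ and ⟨x²⟩ separately, then (Δx)² = ⟨x²⟩ − ⟨x⟩².
Every integrand reduces to terms xʲ·e^(−2λx) on [0, ∞); use ∫₀^∞ xʲ·e^(−2λx) dx = j!/(2λ)^(j+1).
Normalization: ∫|φ|² dx = 0.11921.
⟨x⟩ = 1.1719 and ⟨x²⟩ = 1.8311.
(Δx)² = 1.8311 − (1.1719)² = 0.45776.

0.4578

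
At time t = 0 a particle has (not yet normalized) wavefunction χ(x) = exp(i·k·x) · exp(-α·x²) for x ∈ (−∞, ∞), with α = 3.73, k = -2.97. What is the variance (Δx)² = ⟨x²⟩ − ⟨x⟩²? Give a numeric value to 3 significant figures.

0.0670

Compute ⟨x⟩ and ⟨x²⟩ separately, then (Δx)² = ⟨x²⟩ − ⟨x⟩².
Gaussian moments: ∫x^(2j)·e^(−2αx²) dx = (2j−1)!!/(4α)^j · √(π/(2α)), odd powers integrate to 0; here √(π/(2α)) = 0.64894.
Normalization: ∫|χ|² dx = 0.64894.
⟨x⟩ = 0.0000 and ⟨x²⟩ = 0.067024.
(Δx)² = 0.067024 − (0.0000)² = 0.067024.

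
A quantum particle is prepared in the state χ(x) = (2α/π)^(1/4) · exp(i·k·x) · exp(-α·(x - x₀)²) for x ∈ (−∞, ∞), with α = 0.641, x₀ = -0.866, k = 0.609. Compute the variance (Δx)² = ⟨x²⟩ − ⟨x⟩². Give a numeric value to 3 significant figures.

0.390

Compute ⟨x⟩ and ⟨x²⟩ separately, then (Δx)² = ⟨x²⟩ − ⟨x⟩².
Gaussian moments (u = x − x₀): ∫u^(2j)·e^(−2αu²) du = (2j−1)!!/(4α)^j · √(π/(2α)), odd powers integrate to 0; here √(π/(2α)) = 1.5654.
⟨x⟩ = -0.86600 and ⟨x²⟩ = 1.1400.
(Δx)² = 1.1400 − (-0.86600)² = 0.39002.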